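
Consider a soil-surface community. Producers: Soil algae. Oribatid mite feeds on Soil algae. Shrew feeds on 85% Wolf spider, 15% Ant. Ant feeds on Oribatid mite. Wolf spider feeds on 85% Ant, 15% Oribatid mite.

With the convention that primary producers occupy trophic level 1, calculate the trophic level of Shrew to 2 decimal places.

4.72

Oribatid mite: 1 + 1 = 2
Ant: 1 + 2 = 3
Wolf spider: 1 + (0.85×3 + 0.15×2) = 3.85
Shrew: 1 + (0.85×3.85 + 0.15×3) = 4.7225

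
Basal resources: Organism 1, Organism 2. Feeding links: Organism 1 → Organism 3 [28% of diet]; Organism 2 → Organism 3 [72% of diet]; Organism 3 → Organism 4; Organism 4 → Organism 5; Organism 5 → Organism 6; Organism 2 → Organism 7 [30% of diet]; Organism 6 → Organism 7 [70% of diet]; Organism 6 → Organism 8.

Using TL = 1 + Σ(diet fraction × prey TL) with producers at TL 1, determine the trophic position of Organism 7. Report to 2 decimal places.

4.80

Organism 3: 1 + (0.28×1 + 0.72×1) = 2
Organism 4: 1 + 2 = 3
Organism 5: 1 + 3 = 4
Organism 6: 1 + 4 = 5
Organism 7: 1 + (0.3×1 + 0.7×5) = 4.8
Organism 8: 1 + 5 = 6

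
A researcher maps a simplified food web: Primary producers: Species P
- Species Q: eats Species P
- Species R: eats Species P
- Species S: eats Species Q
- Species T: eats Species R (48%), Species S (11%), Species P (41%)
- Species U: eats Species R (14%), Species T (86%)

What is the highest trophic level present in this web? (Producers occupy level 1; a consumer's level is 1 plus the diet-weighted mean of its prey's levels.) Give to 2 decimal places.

3.60

Species Q: 1 + 1 = 2
Species R: 1 + 1 = 2
Species S: 1 + 2 = 3
Species T: 1 + (0.48×2 + 0.11×3 + 0.41×1) = 2.7
Species U: 1 + (0.14×2 + 0.86×2.7) = 3.602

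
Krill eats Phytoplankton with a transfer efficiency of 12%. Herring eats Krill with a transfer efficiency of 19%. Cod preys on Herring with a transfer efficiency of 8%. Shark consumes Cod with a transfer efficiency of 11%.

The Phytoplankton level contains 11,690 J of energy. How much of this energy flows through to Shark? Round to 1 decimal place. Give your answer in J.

2.3 J

Krill: 11690 × 0.12 = 1402.8 J
Herring: 1402.8 × 0.19 = 266.532 J
Cod: 266.532 × 0.08 = 21.32256 J
Shark: 21.32256 × 0.11 = 2.3454816 J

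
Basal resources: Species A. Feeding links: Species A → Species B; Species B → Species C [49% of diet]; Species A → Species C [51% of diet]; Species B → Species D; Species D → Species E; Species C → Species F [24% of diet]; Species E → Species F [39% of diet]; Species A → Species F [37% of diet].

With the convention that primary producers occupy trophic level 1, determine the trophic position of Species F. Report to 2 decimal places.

Species B: 1 + 1 = 2
Species C: 1 + (0.49×2 + 0.51×1) = 2.49
Species D: 1 + 2 = 3
Species E: 1 + 3 = 4
Species F: 1 + (0.24×2.49 + 0.39×4 + 0.37×1) = 3.5276

3.53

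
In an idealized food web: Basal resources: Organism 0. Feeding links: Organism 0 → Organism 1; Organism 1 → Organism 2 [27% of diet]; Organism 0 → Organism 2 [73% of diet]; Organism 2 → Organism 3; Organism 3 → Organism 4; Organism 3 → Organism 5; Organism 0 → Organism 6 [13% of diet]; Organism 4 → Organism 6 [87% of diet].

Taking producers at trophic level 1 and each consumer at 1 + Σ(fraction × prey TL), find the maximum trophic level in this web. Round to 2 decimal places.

4.84

Organism 1: 1 + 1 = 2
Organism 2: 1 + (0.27×2 + 0.73×1) = 2.27
Organism 3: 1 + 2.27 = 3.27
Organism 4: 1 + 3.27 = 4.27
Organism 5: 1 + 3.27 = 4.27
Organism 6: 1 + (0.13×1 + 0.87×4.27) = 4.8449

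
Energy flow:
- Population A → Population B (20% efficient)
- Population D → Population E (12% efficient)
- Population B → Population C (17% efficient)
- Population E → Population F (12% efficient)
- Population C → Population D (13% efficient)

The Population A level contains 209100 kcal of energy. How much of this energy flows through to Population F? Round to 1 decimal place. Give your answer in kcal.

Population B: 209100 × 0.2 = 41820 kcal
Population C: 41820 × 0.17 = 7109.4 kcal
Population D: 7109.4 × 0.13 = 924.222 kcal
Population E: 924.222 × 0.12 = 110.90664 kcal
Population F: 110.90664 × 0.12 = 13.3087968 kcal

13.3 kcal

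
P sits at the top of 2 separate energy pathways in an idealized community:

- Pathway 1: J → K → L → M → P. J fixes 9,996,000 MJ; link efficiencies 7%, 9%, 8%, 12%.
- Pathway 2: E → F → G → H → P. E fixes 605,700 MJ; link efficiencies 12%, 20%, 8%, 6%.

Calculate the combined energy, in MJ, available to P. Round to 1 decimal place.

Pathway 1: 9996000 × 0.07 × 0.09 × 0.08 × 0.12 = 604.55808 MJ
Pathway 2: 605700 × 0.12 × 0.2 × 0.08 × 0.06 = 69.77664 MJ
Total at P: 604.55808 + 69.77664 = 674.33472 MJ

674.3 MJ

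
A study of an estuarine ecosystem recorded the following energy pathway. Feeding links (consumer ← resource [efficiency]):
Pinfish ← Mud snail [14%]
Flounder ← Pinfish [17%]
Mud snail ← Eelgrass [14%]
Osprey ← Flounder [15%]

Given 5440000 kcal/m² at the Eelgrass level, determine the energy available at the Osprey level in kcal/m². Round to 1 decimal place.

2718.9 kcal/m²

Mud snail: 5440000 × 0.14 = 761600 kcal/m²
Pinfish: 761600 × 0.14 = 106624 kcal/m²
Flounder: 106624 × 0.17 = 18126.08 kcal/m²
Osprey: 18126.08 × 0.15 = 2718.912 kcal/m²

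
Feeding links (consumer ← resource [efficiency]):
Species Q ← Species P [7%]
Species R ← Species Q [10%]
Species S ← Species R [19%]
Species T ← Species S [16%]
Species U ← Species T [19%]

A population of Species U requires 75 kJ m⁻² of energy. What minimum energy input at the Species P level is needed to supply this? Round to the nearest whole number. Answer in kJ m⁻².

Cumulative transfer efficiency: 0.07 × 0.1 × 0.19 × 0.16 × 0.19 = 0.000040432
Species P energy = 75 / 0.000040432 = 1854966 kJ m⁻²

1854966 kJ m⁻²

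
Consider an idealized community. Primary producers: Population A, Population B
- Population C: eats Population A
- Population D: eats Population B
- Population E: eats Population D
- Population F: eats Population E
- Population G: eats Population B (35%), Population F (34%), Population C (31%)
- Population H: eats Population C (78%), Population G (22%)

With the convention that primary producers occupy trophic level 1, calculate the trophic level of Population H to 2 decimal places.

3.29

Population C: 1 + 1 = 2
Population D: 1 + 1 = 2
Population E: 1 + 2 = 3
Population F: 1 + 3 = 4
Population G: 1 + (0.35×1 + 0.34×4 + 0.31×2) = 3.33
Population H: 1 + (0.78×2 + 0.22×3.33) = 3.2926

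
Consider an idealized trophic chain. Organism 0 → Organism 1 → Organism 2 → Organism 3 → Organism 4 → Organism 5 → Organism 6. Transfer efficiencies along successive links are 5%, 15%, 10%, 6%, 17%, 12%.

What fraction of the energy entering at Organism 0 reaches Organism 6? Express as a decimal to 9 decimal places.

Product of link efficiencies: 0.05 × 0.15 × 0.1 × 0.06 × 0.17 × 0.12 = 0.000000918

0.000000918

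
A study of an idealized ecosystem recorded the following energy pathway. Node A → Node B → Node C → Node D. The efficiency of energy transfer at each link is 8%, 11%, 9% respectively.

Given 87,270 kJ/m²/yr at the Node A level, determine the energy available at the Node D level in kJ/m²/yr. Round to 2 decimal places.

69.12 kJ/m²/yr

Node B: 87270 × 0.08 = 6981.6 kJ/m²/yr
Node C: 6981.6 × 0.11 = 767.976 kJ/m²/yr
Node D: 767.976 × 0.09 = 69.11784 kJ/m²/yr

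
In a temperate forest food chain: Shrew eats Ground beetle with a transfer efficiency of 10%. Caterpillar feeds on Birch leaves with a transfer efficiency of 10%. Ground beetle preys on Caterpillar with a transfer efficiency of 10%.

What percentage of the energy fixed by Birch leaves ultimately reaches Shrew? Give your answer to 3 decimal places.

0.100%

Product of link efficiencies: 0.1 × 0.1 × 0.1 = 0.001
As a percentage: 0.001 × 100 = 0.100%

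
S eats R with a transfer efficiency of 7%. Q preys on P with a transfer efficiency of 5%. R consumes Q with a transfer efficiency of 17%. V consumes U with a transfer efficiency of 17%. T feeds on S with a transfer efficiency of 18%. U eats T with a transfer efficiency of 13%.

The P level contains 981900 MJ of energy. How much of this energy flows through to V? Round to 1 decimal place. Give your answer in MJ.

Q: 981900 × 0.05 = 49095 MJ
R: 49095 × 0.17 = 8346.15 MJ
S: 8346.15 × 0.07 = 584.2305 MJ
T: 584.2305 × 0.18 = 105.16149 MJ
U: 105.16149 × 0.13 = 13.6709937 MJ
V: 13.6709937 × 0.17 = 2.324068929 MJ

2.3 MJ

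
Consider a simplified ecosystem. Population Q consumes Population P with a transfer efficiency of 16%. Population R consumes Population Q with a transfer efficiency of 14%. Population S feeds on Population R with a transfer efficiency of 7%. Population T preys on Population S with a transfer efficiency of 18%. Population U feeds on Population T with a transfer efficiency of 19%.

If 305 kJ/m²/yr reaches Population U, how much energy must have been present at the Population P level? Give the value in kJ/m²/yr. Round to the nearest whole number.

Cumulative transfer efficiency: 0.16 × 0.14 × 0.07 × 0.18 × 0.19 = 0.0000536256
Population P energy = 305 / 0.0000536256 = 5687582 kJ/m²/yr

5687582 kJ/m²/yr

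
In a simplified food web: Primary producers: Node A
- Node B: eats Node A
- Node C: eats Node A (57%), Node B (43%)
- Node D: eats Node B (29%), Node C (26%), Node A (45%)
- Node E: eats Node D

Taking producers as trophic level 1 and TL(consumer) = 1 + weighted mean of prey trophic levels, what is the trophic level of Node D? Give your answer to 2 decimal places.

2.66

Node B: 1 + 1 = 2
Node C: 1 + (0.57×1 + 0.43×2) = 2.43
Node D: 1 + (0.29×2 + 0.26×2.43 + 0.45×1) = 2.6618
Node E: 1 + 2.6618 = 3.6618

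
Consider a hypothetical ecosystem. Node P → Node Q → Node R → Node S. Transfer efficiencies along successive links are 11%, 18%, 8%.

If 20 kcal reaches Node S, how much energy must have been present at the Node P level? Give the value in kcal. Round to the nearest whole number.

Cumulative transfer efficiency: 0.11 × 0.18 × 0.08 = 0.001584
Node P energy = 20 / 0.001584 = 12626 kcal

12626 kcal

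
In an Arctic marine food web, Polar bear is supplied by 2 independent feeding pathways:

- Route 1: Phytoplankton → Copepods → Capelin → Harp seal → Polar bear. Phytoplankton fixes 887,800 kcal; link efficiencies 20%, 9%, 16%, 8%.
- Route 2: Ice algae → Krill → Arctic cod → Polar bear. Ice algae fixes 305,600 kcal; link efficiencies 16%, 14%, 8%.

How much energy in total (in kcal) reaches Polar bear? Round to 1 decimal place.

Route 1: 887800 × 0.2 × 0.09 × 0.16 × 0.08 = 204.54912 kcal
Route 2: 305600 × 0.16 × 0.14 × 0.08 = 547.6352 kcal
Total at Polar bear: 204.54912 + 547.6352 = 752.18432 kcal

752.2 kcal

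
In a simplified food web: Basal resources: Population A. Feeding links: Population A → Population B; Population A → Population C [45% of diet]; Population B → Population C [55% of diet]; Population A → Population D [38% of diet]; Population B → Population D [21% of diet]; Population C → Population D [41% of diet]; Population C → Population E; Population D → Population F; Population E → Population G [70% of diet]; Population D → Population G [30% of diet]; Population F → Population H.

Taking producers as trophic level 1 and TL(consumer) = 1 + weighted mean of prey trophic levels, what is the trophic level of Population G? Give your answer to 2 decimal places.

4.34

Population B: 1 + 1 = 2
Population C: 1 + (0.45×1 + 0.55×2) = 2.55
Population D: 1 + (0.38×1 + 0.21×2 + 0.41×2.55) = 2.8455
Population E: 1 + 2.55 = 3.55
Population F: 1 + 2.8455 = 3.8455
Population G: 1 + (0.7×3.55 + 0.3×2.8455) = 4.33865
Population H: 1 + 3.8455 = 4.8455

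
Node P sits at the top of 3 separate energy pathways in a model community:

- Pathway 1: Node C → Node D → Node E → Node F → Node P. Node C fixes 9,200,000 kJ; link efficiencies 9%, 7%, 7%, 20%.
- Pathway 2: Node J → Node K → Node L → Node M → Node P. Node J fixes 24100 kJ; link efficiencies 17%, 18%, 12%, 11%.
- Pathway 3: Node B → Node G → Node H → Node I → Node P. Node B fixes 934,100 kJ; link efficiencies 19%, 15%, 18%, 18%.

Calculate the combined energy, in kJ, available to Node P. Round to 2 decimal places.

Pathway 1: 9200000 × 0.09 × 0.07 × 0.07 × 0.2 = 811.44 kJ
Pathway 2: 24100 × 0.17 × 0.18 × 0.12 × 0.11 = 9.734472 kJ
Pathway 3: 934100 × 0.19 × 0.15 × 0.18 × 0.18 = 862.54794 kJ
Total at Node P: 811.44 + 9.734472 + 862.54794 = 1683.722412 kJ

1683.72 kJ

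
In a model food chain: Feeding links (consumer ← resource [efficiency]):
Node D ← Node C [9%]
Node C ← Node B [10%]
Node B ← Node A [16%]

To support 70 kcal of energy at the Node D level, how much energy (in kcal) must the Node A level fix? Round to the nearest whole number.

Cumulative transfer efficiency: 0.16 × 0.1 × 0.09 = 0.00144
Node A energy = 70 / 0.00144 = 48611 kcal

48611 kcal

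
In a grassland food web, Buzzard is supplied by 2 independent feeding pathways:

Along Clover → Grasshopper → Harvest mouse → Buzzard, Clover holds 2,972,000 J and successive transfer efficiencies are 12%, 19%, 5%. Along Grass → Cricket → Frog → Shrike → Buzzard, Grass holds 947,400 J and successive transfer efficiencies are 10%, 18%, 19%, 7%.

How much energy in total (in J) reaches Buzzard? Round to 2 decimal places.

3614.89 J

Via Clover: 2972000 × 0.12 × 0.19 × 0.05 = 3388.08 J
Via Grass: 947400 × 0.1 × 0.18 × 0.19 × 0.07 = 226.80756 J
Total at Buzzard: 3388.08 + 226.80756 = 3614.88756 J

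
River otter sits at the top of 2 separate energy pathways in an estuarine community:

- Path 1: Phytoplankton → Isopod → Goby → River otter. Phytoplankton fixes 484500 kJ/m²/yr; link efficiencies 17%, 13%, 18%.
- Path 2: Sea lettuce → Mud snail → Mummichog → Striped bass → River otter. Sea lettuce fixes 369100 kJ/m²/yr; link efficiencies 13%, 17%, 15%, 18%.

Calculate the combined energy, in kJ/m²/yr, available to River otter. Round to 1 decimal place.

Path 1: 484500 × 0.17 × 0.13 × 0.18 = 1927.341 kJ/m²/yr
Path 2: 369100 × 0.13 × 0.17 × 0.15 × 0.18 = 220.24197 kJ/m²/yr
Total at River otter: 1927.341 + 220.24197 = 2147.58297 kJ/m²/yr

2147.6 kJ/m²/yr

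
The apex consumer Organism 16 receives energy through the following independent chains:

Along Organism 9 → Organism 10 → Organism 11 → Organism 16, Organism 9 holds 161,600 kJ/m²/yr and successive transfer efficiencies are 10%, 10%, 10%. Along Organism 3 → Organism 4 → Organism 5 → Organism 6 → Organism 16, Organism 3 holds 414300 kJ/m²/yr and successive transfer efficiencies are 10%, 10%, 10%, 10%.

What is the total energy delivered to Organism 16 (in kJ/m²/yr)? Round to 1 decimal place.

203.0 kJ/m²/yr

Via Organism 9: 161600 × 0.1 × 0.1 × 0.1 = 161.6 kJ/m²/yr
Via Organism 3: 414300 × 0.1 × 0.1 × 0.1 × 0.1 = 41.43 kJ/m²/yr
Total at Organism 16: 161.6 + 41.43 = 203.03 kJ/m²/yr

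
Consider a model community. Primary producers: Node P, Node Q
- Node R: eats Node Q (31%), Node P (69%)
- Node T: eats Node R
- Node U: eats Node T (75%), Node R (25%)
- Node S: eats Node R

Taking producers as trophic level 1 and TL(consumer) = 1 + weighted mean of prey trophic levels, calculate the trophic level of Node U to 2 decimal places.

3.75

Node R: 1 + (0.31×1 + 0.69×1) = 2
Node S: 1 + 2 = 3
Node T: 1 + 2 = 3
Node U: 1 + (0.75×3 + 0.25×2) = 3.75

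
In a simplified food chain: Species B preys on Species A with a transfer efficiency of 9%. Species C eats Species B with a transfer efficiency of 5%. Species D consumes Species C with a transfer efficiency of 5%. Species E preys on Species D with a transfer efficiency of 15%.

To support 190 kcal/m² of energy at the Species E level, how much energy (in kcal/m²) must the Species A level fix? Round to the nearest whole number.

Cumulative transfer efficiency: 0.09 × 0.05 × 0.05 × 0.15 = 0.00003375
Species A energy = 190 / 0.00003375 = 5629630 kcal/m²

5629630 kcal/m²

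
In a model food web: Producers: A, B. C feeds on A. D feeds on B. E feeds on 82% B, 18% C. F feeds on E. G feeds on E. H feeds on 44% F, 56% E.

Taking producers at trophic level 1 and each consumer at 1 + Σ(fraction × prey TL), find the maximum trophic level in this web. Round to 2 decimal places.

C: 1 + 1 = 2
D: 1 + 1 = 2
E: 1 + (0.82×1 + 0.18×2) = 2.18
F: 1 + 2.18 = 3.18
G: 1 + 2.18 = 3.18
H: 1 + (0.44×3.18 + 0.56×2.18) = 3.62

3.62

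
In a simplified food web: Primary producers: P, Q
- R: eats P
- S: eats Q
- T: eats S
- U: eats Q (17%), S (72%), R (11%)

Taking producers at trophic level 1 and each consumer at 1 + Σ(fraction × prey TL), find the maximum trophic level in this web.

R: 1 + 1 = 2
S: 1 + 1 = 2
T: 1 + 2 = 3
U: 1 + (0.17×1 + 0.72×2 + 0.11×2) = 2.83

3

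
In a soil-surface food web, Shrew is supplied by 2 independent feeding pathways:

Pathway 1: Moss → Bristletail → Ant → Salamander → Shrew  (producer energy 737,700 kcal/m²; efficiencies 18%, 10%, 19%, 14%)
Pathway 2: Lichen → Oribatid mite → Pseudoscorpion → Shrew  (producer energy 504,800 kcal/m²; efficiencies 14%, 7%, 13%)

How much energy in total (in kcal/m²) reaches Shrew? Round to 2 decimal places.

Pathway 1: 737700 × 0.18 × 0.1 × 0.19 × 0.14 = 353.21076 kcal/m²
Pathway 2: 504800 × 0.14 × 0.07 × 0.13 = 643.1152 kcal/m²
Total at Shrew: 353.21076 + 643.1152 = 996.32596 kcal/m²

996.33 kcal/m²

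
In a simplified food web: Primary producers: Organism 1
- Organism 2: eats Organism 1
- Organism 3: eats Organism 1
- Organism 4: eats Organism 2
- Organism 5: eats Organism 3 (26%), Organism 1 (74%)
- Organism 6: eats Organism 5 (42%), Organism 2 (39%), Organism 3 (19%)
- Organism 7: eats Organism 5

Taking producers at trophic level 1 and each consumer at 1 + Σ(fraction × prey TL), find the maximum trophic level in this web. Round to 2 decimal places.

3.26

Organism 2: 1 + 1 = 2
Organism 3: 1 + 1 = 2
Organism 4: 1 + 2 = 3
Organism 5: 1 + (0.26×2 + 0.74×1) = 2.26
Organism 6: 1 + (0.42×2.26 + 0.39×2 + 0.19×2) = 3.1092
Organism 7: 1 + 2.26 = 3.26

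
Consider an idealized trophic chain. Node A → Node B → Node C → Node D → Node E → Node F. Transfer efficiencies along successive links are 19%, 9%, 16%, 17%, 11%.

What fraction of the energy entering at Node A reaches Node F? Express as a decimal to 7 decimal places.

Product of link efficiencies: 0.19 × 0.09 × 0.16 × 0.17 × 0.11 = 0.0000511632

0.0000512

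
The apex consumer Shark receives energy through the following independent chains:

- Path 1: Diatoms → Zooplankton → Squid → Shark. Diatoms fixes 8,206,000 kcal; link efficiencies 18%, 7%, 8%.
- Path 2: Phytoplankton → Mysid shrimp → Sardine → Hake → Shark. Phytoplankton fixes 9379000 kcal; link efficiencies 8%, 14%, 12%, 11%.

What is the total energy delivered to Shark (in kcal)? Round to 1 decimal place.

Path 1: 8206000 × 0.18 × 0.07 × 0.08 = 8271.648 kcal
Path 2: 9379000 × 0.08 × 0.14 × 0.12 × 0.11 = 1386.59136 kcal
Total at Shark: 8271.648 + 1386.59136 = 9658.23936 kcal

9658.2 kcal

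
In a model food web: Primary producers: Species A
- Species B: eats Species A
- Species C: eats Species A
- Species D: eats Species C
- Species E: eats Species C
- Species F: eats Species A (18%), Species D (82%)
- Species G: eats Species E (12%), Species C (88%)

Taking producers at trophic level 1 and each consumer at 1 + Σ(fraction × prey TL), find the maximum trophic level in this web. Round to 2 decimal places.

Species B: 1 + 1 = 2
Species C: 1 + 1 = 2
Species D: 1 + 2 = 3
Species E: 1 + 2 = 3
Species F: 1 + (0.18×1 + 0.82×3) = 3.64
Species G: 1 + (0.12×3 + 0.88×2) = 3.12

3.64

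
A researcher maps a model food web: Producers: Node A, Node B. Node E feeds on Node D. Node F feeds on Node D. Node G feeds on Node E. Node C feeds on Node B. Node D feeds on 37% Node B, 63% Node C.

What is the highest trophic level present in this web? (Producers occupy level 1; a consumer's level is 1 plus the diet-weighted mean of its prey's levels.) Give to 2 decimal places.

4.63

Node C: 1 + 1 = 2
Node D: 1 + (0.37×1 + 0.63×2) = 2.63
Node E: 1 + 2.63 = 3.63
Node F: 1 + 2.63 = 3.63
Node G: 1 + 3.63 = 4.63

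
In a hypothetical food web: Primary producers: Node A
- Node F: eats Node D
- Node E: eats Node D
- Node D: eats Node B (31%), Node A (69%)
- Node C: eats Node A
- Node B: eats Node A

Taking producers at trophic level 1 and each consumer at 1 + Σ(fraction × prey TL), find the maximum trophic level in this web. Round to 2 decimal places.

3.31

Node B: 1 + 1 = 2
Node C: 1 + 1 = 2
Node D: 1 + (0.31×2 + 0.69×1) = 2.31
Node E: 1 + 2.31 = 3.31
Node F: 1 + 2.31 = 3.31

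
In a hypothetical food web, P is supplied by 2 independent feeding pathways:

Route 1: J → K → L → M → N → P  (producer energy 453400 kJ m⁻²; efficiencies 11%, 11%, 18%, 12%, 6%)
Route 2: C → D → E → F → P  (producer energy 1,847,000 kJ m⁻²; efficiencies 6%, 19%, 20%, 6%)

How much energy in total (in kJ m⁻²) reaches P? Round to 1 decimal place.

259.8 kJ m⁻²

Route 1: 453400 × 0.11 × 0.11 × 0.18 × 0.12 × 0.06 = 7.11003744 kJ m⁻²
Route 2: 1847000 × 0.06 × 0.19 × 0.2 × 0.06 = 252.6696 kJ m⁻²
Total at P: 7.11003744 + 252.6696 = 259.77963744 kJ m⁻²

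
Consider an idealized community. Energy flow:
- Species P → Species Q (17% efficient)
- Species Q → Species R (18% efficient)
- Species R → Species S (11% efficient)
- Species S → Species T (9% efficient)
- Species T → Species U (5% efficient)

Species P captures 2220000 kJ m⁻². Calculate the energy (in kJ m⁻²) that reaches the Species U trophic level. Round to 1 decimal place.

33.6 kJ m⁻²

Species Q: 2220000 × 0.17 = 377400 kJ m⁻²
Species R: 377400 × 0.18 = 67932 kJ m⁻²
Species S: 67932 × 0.11 = 7472.52 kJ m⁻²
Species T: 7472.52 × 0.09 = 672.5268 kJ m⁻²
Species U: 672.5268 × 0.05 = 33.62634 kJ m⁻²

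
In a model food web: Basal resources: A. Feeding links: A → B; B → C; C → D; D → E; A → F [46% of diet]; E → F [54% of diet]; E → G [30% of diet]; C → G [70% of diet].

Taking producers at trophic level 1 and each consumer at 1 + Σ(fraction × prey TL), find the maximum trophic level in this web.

5

B: 1 + 1 = 2
C: 1 + 2 = 3
D: 1 + 3 = 4
E: 1 + 4 = 5
F: 1 + (0.46×1 + 0.54×5) = 4.16
G: 1 + (0.3×5 + 0.7×3) = 4.6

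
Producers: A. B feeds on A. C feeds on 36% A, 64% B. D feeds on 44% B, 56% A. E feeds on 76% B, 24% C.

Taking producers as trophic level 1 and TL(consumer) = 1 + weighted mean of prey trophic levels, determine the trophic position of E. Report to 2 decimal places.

3.15

B: 1 + 1 = 2
C: 1 + (0.36×1 + 0.64×2) = 2.64
D: 1 + (0.44×2 + 0.56×1) = 2.44
E: 1 + (0.76×2 + 0.24×2.64) = 3.1536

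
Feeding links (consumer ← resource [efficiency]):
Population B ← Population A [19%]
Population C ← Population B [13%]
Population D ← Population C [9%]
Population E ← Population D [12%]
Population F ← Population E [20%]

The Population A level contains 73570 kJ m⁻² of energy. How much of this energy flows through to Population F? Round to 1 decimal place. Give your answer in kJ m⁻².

Population B: 73570 × 0.19 = 13978.3 kJ m⁻²
Population C: 13978.3 × 0.13 = 1817.179 kJ m⁻²
Population D: 1817.179 × 0.09 = 163.54611 kJ m⁻²
Population E: 163.54611 × 0.12 = 19.6255332 kJ m⁻²
Population F: 19.6255332 × 0.2 = 3.92510664 kJ m⁻²

3.9 kJ m⁻²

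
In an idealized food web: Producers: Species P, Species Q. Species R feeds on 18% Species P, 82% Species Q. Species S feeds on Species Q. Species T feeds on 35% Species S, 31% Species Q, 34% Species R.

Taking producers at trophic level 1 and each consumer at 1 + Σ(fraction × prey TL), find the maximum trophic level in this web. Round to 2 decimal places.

2.69

Species R: 1 + (0.18×1 + 0.82×1) = 2
Species S: 1 + 1 = 2
Species T: 1 + (0.35×2 + 0.31×1 + 0.34×2) = 2.69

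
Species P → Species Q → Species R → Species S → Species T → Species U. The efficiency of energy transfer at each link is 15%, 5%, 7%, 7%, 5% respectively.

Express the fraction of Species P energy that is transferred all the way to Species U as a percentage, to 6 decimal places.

0.000184%

Product of link efficiencies: 0.15 × 0.05 × 0.07 × 0.07 × 0.05 = 0.0000018375
As a percentage: 0.0000018375 × 100 = 0.000184%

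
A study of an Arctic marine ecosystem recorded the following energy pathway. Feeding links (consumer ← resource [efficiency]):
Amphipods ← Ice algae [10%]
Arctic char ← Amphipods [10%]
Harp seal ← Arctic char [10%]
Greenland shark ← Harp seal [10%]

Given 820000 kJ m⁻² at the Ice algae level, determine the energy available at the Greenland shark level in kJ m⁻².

82 kJ m⁻²

Amphipods: 820000 × 0.1 = 82000 kJ m⁻²
Arctic char: 82000 × 0.1 = 8200 kJ m⁻²
Harp seal: 8200 × 0.1 = 820 kJ m⁻²
Greenland shark: 820 × 0.1 = 82 kJ m⁻²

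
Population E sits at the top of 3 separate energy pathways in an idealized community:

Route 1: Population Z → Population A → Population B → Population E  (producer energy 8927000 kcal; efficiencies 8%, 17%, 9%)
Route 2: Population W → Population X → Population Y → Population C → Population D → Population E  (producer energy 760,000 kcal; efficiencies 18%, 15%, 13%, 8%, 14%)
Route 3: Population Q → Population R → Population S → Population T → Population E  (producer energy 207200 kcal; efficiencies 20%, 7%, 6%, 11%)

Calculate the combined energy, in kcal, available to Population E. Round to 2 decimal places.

Route 1: 8927000 × 0.08 × 0.17 × 0.09 = 10926.648 kcal
Route 2: 760000 × 0.18 × 0.15 × 0.13 × 0.08 × 0.14 = 29.87712 kcal
Route 3: 207200 × 0.2 × 0.07 × 0.06 × 0.11 = 19.14528 kcal
Total at Population E: 10926.648 + 29.87712 + 19.14528 = 10975.6704 kcal

10975.67 kcal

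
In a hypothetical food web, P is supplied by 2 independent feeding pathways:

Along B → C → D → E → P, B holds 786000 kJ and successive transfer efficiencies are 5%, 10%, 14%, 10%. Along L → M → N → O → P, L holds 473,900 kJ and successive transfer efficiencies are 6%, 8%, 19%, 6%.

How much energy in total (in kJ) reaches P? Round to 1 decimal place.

Via B: 786000 × 0.05 × 0.1 × 0.14 × 0.1 = 55.02 kJ
Via L: 473900 × 0.06 × 0.08 × 0.19 × 0.06 = 25.931808 kJ
Total at P: 55.02 + 25.931808 = 80.951808 kJ

81.0 kJ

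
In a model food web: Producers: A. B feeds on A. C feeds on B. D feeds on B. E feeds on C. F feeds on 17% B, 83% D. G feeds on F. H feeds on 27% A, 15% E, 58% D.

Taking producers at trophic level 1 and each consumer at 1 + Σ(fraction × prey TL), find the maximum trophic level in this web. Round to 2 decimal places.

B: 1 + 1 = 2
C: 1 + 2 = 3
D: 1 + 2 = 3
E: 1 + 3 = 4
F: 1 + (0.17×2 + 0.83×3) = 3.83
G: 1 + 3.83 = 4.83
H: 1 + (0.27×1 + 0.15×4 + 0.58×3) = 3.61

4.83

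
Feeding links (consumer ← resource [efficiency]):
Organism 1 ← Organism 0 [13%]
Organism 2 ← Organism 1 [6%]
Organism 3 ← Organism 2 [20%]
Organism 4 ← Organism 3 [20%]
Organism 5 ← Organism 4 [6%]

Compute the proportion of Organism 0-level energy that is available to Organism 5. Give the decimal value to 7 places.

Product of link efficiencies: 0.13 × 0.06 × 0.2 × 0.2 × 0.06 = 0.00001872

0.0000187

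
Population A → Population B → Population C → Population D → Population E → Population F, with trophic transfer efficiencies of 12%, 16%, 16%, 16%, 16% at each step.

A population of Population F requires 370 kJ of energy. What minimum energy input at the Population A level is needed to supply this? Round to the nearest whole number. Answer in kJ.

Cumulative transfer efficiency: 0.12 × 0.16 × 0.16 × 0.16 × 0.16 = 0.0000786432
Population A energy = 370 / 0.0000786432 = 4704793 kJ

4704793 kJ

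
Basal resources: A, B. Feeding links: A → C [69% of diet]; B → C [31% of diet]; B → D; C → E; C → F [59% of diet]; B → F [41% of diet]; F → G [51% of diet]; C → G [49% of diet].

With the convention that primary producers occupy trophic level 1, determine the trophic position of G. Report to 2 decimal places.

C: 1 + (0.69×1 + 0.31×1) = 2
D: 1 + 1 = 2
E: 1 + 2 = 3
F: 1 + (0.59×2 + 0.41×1) = 2.59
G: 1 + (0.51×2.59 + 0.49×2) = 3.3009

3.30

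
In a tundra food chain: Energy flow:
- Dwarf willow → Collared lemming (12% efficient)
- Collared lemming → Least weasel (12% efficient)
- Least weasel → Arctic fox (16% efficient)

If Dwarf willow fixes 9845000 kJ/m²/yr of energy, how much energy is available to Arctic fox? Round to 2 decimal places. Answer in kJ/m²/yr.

22682.88 kJ/m²/yr

Collared lemming: 9845000 × 0.12 = 1181400 kJ/m²/yr
Least weasel: 1181400 × 0.12 = 141768 kJ/m²/yr
Arctic fox: 141768 × 0.16 = 22682.88 kJ/m²/yr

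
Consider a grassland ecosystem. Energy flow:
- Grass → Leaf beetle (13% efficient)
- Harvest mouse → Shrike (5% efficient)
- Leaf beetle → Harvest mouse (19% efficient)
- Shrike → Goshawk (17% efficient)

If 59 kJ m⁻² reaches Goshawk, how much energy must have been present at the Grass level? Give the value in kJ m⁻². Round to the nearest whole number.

281019 kJ m⁻²

Cumulative transfer efficiency: 0.13 × 0.19 × 0.05 × 0.17 = 0.00020995
Grass energy = 59 / 0.00020995 = 281019 kJ m⁻²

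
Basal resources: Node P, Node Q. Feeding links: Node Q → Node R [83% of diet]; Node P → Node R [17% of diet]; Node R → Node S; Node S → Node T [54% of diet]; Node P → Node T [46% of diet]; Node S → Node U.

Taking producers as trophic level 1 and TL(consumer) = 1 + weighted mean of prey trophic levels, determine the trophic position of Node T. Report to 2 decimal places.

3.08

Node R: 1 + (0.83×1 + 0.17×1) = 2
Node S: 1 + 2 = 3
Node T: 1 + (0.54×3 + 0.46×1) = 3.08
Node U: 1 + 3 = 4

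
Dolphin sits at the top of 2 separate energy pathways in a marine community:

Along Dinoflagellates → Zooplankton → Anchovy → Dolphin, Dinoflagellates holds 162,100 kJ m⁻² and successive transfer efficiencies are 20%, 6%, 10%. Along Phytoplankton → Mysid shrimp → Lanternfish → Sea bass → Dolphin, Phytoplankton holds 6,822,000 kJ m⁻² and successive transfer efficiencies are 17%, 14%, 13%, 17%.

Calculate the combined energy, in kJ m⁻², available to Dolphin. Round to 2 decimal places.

3782.76 kJ m⁻²

Via Dinoflagellates: 162100 × 0.2 × 0.06 × 0.1 = 194.52 kJ m⁻²
Via Phytoplankton: 6822000 × 0.17 × 0.14 × 0.13 × 0.17 = 3588.23556 kJ m⁻²
Total at Dolphin: 194.52 + 3588.23556 = 3782.75556 kJ m⁻²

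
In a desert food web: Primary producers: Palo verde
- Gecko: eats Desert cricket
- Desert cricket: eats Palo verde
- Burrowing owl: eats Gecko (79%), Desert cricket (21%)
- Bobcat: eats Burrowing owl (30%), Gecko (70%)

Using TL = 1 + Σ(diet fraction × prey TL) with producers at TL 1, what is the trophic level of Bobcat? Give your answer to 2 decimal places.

Desert cricket: 1 + 1 = 2
Gecko: 1 + 2 = 3
Burrowing owl: 1 + (0.79×3 + 0.21×2) = 3.79
Bobcat: 1 + (0.3×3.79 + 0.7×3) = 4.237

4.24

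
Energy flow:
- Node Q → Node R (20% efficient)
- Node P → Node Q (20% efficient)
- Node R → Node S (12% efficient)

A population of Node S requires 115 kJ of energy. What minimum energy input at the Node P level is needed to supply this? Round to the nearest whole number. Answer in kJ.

23958 kJ

Cumulative transfer efficiency: 0.2 × 0.2 × 0.12 = 0.0048
Node P energy = 115 / 0.0048 = 23958 kJ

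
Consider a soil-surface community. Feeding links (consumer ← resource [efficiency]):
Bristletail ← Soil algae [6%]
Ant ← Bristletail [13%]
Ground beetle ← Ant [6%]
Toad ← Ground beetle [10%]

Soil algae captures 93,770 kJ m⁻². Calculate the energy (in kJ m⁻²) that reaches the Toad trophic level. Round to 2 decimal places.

Bristletail: 93770 × 0.06 = 5626.2 kJ m⁻²
Ant: 5626.2 × 0.13 = 731.406 kJ m⁻²
Ground beetle: 731.406 × 0.06 = 43.88436 kJ m⁻²
Toad: 43.88436 × 0.1 = 4.388436 kJ m⁻²

4.39 kJ m⁻²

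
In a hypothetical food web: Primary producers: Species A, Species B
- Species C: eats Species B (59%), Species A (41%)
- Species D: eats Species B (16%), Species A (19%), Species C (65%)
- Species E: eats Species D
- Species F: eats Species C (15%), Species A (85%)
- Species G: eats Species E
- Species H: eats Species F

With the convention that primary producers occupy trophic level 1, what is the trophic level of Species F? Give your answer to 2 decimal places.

2.15

Species C: 1 + (0.59×1 + 0.41×1) = 2
Species D: 1 + (0.16×1 + 0.19×1 + 0.65×2) = 2.65
Species E: 1 + 2.65 = 3.65
Species F: 1 + (0.15×2 + 0.85×1) = 2.15
Species G: 1 + 3.65 = 4.65
Species H: 1 + 2.15 = 3.15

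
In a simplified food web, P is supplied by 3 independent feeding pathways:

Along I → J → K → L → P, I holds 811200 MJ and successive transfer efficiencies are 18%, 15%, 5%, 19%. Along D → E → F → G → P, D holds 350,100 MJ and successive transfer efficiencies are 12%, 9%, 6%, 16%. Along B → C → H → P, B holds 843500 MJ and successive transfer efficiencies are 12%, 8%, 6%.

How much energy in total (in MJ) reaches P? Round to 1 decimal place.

Via I: 811200 × 0.18 × 0.15 × 0.05 × 0.19 = 208.0728 MJ
Via D: 350100 × 0.12 × 0.09 × 0.06 × 0.16 = 36.298368 MJ
Via B: 843500 × 0.12 × 0.08 × 0.06 = 485.856 MJ
Total at P: 208.0728 + 36.298368 + 485.856 = 730.227168 MJ

730.2 MJ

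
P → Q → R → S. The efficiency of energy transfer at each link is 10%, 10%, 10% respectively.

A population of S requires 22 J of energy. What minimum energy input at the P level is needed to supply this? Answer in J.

Cumulative transfer efficiency: 0.1 × 0.1 × 0.1 = 0.001
P energy = 22 / 0.001 = 22000 J

22000 J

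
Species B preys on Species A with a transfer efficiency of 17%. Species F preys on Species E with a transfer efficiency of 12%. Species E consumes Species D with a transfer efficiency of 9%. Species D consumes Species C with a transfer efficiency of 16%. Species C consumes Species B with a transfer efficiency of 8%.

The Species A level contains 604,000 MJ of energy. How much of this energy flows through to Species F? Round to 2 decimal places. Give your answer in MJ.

14.19 MJ

Species B: 604000 × 0.17 = 102680 MJ
Species C: 102680 × 0.08 = 8214.4 MJ
Species D: 8214.4 × 0.16 = 1314.304 MJ
Species E: 1314.304 × 0.09 = 118.28736 MJ
Species F: 118.28736 × 0.12 = 14.1944832 MJ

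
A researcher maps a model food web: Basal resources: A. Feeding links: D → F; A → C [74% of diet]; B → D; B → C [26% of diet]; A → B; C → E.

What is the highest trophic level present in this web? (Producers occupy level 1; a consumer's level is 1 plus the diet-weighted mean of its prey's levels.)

4

B: 1 + 1 = 2
C: 1 + (0.74×1 + 0.26×2) = 2.26
D: 1 + 2 = 3
E: 1 + 2.26 = 3.26
F: 1 + 3 = 4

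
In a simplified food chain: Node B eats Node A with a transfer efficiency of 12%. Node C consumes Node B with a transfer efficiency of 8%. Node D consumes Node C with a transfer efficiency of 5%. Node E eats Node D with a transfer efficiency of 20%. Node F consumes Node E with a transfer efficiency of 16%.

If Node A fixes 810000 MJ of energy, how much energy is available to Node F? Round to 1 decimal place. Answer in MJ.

Node B: 810000 × 0.12 = 97200 MJ
Node C: 97200 × 0.08 = 7776 MJ
Node D: 7776 × 0.05 = 388.8 MJ
Node E: 388.8 × 0.2 = 77.76 MJ
Node F: 77.76 × 0.16 = 12.4416 MJ

12.4 MJ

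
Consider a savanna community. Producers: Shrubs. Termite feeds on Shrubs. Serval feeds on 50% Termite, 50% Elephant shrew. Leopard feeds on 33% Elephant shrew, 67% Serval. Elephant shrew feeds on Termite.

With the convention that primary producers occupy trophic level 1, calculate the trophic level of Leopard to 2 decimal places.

Termite: 1 + 1 = 2
Elephant shrew: 1 + 2 = 3
Serval: 1 + (0.5×2 + 0.5×3) = 3.5
Leopard: 1 + (0.33×3 + 0.67×3.5) = 4.335

4.34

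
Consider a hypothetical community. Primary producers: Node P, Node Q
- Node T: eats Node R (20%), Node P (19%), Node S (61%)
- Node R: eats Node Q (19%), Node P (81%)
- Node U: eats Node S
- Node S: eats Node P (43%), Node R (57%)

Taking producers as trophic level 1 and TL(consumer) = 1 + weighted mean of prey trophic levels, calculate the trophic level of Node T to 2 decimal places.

3.16

Node R: 1 + (0.19×1 + 0.81×1) = 2
Node S: 1 + (0.43×1 + 0.57×2) = 2.57
Node T: 1 + (0.2×2 + 0.19×1 + 0.61×2.57) = 3.1577
Node U: 1 + 2.57 = 3.57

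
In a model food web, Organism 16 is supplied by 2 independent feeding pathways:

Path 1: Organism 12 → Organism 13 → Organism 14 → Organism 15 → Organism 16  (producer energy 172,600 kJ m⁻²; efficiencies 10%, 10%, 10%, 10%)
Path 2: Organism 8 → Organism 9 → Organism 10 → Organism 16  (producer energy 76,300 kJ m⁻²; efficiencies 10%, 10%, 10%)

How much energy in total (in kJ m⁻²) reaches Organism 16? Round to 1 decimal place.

93.6 kJ m⁻²

Path 1: 172600 × 0.1 × 0.1 × 0.1 × 0.1 = 17.26 kJ m⁻²
Path 2: 76300 × 0.1 × 0.1 × 0.1 = 76.3 kJ m⁻²
Total at Organism 16: 17.26 + 76.3 = 93.56 kJ m⁻²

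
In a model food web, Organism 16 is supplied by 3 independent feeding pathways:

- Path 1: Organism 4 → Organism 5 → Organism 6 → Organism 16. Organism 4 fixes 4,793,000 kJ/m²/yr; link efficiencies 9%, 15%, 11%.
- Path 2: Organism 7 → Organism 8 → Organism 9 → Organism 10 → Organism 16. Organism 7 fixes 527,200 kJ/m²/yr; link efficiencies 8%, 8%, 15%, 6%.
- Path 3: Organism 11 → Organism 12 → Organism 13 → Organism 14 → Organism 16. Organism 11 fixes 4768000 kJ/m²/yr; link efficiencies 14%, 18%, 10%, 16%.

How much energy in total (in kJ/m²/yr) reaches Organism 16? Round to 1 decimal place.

9070.4 kJ/m²/yr

Path 1: 4793000 × 0.09 × 0.15 × 0.11 = 7117.605 kJ/m²/yr
Path 2: 527200 × 0.08 × 0.08 × 0.15 × 0.06 = 30.36672 kJ/m²/yr
Path 3: 4768000 × 0.14 × 0.18 × 0.1 × 0.16 = 1922.4576 kJ/m²/yr
Total at Organism 16: 7117.605 + 30.36672 + 1922.4576 = 9070.42932 kJ/m²/yr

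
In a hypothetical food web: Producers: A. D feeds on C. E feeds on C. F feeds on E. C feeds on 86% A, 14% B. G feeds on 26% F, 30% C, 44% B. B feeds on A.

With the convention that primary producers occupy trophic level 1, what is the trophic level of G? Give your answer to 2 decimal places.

B: 1 + 1 = 2
C: 1 + (0.86×1 + 0.14×2) = 2.14
D: 1 + 2.14 = 3.14
E: 1 + 2.14 = 3.14
F: 1 + 3.14 = 4.14
G: 1 + (0.26×4.14 + 0.3×2.14 + 0.44×2) = 3.5984

3.60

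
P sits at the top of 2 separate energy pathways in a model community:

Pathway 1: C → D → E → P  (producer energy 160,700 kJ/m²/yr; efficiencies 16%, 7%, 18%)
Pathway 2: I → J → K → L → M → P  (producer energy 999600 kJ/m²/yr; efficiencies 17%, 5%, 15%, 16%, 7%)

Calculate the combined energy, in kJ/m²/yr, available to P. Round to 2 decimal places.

338.25 kJ/m²/yr

Pathway 1: 160700 × 0.16 × 0.07 × 0.18 = 323.9712 kJ/m²/yr
Pathway 2: 999600 × 0.17 × 0.05 × 0.15 × 0.16 × 0.07 = 14.274288 kJ/m²/yr
Total at P: 323.9712 + 14.274288 = 338.245488 kJ/m²/yr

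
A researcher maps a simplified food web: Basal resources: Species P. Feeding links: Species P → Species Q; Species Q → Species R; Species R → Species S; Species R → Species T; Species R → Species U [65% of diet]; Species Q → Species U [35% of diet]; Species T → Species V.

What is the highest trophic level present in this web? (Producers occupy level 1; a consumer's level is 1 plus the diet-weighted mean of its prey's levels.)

5

Species Q: 1 + 1 = 2
Species R: 1 + 2 = 3
Species S: 1 + 3 = 4
Species T: 1 + 3 = 4
Species U: 1 + (0.65×3 + 0.35×2) = 3.65
Species V: 1 + 4 = 5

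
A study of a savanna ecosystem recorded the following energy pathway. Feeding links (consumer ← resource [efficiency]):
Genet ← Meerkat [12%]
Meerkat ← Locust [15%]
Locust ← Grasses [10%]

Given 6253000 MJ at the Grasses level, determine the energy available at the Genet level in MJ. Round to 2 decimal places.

11255.40 MJ

Locust: 6253000 × 0.1 = 625300 MJ
Meerkat: 625300 × 0.15 = 93795 MJ
Genet: 93795 × 0.12 = 11255.4 MJ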